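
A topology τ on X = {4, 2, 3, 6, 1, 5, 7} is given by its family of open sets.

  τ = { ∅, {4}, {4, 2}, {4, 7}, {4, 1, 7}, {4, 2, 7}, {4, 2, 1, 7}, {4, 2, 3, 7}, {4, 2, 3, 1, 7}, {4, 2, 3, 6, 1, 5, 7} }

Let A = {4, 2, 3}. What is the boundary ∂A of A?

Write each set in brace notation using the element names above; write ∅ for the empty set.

open subsets of A: ∅, {4}, {4, 2}; so int(A) = {4, 2}
closure: X∖int(X∖A) = X∖∅ = {4, 2, 3, 6, 1, 5, 7}
∂A = {4, 2, 3, 6, 1, 5, 7} minus {4, 2} = {3, 6, 1, 5, 7}

{3, 6, 1, 5, 7}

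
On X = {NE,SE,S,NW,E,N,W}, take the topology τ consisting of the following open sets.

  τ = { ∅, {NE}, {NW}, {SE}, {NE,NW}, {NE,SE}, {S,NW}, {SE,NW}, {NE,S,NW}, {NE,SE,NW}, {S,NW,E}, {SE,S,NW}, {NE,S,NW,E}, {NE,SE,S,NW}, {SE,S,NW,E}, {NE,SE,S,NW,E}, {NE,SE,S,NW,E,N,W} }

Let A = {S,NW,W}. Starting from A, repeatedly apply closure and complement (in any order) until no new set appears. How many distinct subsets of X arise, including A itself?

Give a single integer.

cl via duality: int({NE,SE,E,N}) = {NE,SE}, so X∖{NE,SE} = {S,NW,E,N,W}
Write k for closure, c for complement:
  1. A     = {S,NW,W}
  2. kA    = {S,NW,E,N,W}
  3. cA    = {NE,SE,E,N}
  4. ckA   = {NE,SE}
  5. kcA   = {NE,SE,E,N,W}
  6. kckA  = {NE,SE,N,W}
  7. ckcA  = {S,NW}
  8. ckckA = {S,NW,E}
applying k or c yields no new set

8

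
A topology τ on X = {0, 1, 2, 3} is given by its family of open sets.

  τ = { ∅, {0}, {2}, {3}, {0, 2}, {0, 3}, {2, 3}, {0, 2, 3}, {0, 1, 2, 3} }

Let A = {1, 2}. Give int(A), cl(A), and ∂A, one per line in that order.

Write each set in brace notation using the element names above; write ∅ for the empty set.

open subsets of A: ∅, {2}; so int(A) = {2}
closure: X∖int(X∖A) = X∖{0, 3} = {1, 2}
∂A = {1, 2} minus {2} = {1}

int(A) = {2}
cl(A)  = {1, 2}
∂A     = {1}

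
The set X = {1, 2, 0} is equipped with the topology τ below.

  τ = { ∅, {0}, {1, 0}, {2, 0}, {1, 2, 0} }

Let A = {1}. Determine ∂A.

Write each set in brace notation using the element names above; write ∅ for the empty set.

{1}

U open, U⊆A: ∅. int(A) = ⋃ = ∅
X∖A={2, 0}, int(X∖A)={2, 0}, hence cl(A)={1}
∂A: remove int from cl → {1}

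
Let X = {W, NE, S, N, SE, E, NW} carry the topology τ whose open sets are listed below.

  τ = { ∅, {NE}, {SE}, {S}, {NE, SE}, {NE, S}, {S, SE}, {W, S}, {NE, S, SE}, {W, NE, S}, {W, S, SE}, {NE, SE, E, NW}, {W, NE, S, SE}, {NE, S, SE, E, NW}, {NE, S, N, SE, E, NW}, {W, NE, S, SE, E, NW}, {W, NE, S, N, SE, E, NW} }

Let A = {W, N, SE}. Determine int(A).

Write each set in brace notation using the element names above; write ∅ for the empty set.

{SE}

U open, U⊆A: ∅, {SE}. int(A) = ⋃ = {SE}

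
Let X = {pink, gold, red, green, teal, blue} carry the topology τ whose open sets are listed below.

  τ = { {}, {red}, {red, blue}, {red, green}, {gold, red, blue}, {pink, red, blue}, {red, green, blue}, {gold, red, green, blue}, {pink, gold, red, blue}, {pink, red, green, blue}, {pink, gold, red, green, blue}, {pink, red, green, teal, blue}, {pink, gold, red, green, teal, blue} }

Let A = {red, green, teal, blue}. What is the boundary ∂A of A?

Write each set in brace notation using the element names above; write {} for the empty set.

open subsets of A: {}, {red}, {red, green}, {red, blue}, {red, green, blue}; so int(A) = {red, green, blue}
closure: X∖int(X∖A) = X∖{} = {pink, gold, red, green, teal, blue}
∂A = {pink, gold, red, green, teal, blue} minus {red, green, blue} = {pink, gold, teal}

{pink, gold, teal}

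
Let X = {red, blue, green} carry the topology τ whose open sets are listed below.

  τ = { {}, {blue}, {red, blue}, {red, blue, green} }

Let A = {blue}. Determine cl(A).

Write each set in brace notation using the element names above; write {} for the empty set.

X∖A={red, green}, int(X∖A)={}, hence cl(A)={red, blue, green}

{red, blue, green}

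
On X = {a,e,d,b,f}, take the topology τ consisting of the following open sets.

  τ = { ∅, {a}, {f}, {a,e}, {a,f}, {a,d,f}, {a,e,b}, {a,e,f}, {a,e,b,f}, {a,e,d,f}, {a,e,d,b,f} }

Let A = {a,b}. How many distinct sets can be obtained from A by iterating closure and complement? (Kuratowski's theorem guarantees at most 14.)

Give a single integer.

X∖A={e,d,f}, int(X∖A)={f}, hence cl(A)={a,e,d,b}
Orbit (k=closure, c=complement):
  1. A     = {a,b}
  2. kA    = {a,e,d,b}
  3. cA    = {e,d,f}
  4. ckA   = {f}
  5. kcA   = {e,d,b,f}
  6. kckA  = {d,f}
  7. ckcA  = {a}
  8. ckckA = {a,e,b}
(closed under both — stop)

8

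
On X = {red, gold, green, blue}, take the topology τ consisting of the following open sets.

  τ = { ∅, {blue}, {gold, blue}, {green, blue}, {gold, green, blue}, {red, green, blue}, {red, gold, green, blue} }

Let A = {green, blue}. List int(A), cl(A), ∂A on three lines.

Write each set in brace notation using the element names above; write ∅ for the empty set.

int(A) = {green, blue}
cl(A)  = {red, gold, green, blue}
∂A     = {red, gold}

open subsets of A: ∅, {blue}, {green, blue}; so int(A) = {green, blue}
closure: X∖int(X∖A) = X∖∅ = {red, gold, green, blue}
∂A = {red, gold, green, blue} minus {green, blue} = {red, gold}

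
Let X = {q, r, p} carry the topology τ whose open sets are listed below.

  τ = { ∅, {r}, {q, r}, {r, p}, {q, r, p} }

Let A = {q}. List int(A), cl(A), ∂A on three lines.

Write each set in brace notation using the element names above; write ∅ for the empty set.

int(A) = ∅
cl(A)  = {q}
∂A     = {q}

open subsets of A: ∅; so int(A) = ∅
closure: X∖int(X∖A) = X∖{r, p} = {q}
∂A = {q} minus ∅ = {q}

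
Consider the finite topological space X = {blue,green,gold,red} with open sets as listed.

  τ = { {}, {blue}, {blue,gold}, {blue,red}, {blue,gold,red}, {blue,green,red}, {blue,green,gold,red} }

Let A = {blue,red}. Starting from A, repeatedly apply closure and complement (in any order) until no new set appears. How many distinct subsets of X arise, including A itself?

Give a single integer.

complement {green,gold}; its interior {}; cl(A) = X∖{} = {blue,green,gold,red}
With k = closure, c = complement:
  1. A     = {blue,red}
  2. kA    = {blue,green,gold,red}
  3. cA    = {green,gold}
  4. ckA   = {}
k, c of each give nothing new

4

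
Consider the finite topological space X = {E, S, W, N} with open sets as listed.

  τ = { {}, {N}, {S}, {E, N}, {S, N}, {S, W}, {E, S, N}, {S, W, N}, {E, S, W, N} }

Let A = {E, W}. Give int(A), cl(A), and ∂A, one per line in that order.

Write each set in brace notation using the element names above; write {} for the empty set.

opens ⊆ A: {}; union → int = {}
complement {S, N}; its interior {S, N}; cl(A) = X∖{S, N} = {E, W}
boundary = {E, W} ∖ {} = {E, W}

int(A) = {}
cl(A)  = {E, W}
∂A     = {E, W}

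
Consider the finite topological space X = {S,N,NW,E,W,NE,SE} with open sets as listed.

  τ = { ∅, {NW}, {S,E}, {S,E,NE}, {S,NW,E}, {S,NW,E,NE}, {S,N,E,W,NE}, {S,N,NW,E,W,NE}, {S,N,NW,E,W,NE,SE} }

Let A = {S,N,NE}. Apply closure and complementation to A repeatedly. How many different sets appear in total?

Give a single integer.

closure: X∖int(X∖A) = X∖{NW} = {S,N,E,W,NE,SE}
Let k=closure and c=complement:
  1. A     = {S,N,NE}
  2. kA    = {S,N,E,W,NE,SE}
  3. cA    = {NW,E,W,SE}
  4. ckA   = {NW}
  5. kcA   = {S,N,NW,E,W,NE,SE}
  6. kckA  = {NW,SE}
  7. ckcA  = ∅
  8. ckckA = {S,N,E,W,NE}
— saturated at 8

8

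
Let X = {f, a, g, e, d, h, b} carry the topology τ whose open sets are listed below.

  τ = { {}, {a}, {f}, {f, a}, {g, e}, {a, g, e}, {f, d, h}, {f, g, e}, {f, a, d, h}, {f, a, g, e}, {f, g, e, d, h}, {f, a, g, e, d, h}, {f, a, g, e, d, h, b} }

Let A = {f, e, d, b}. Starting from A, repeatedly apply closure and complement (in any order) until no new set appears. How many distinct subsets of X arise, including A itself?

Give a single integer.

complement {a, g, h}; its interior {a}; cl(A) = X∖{a} = {f, g, e, d, h, b}
With k = closure, c = complement:
  1. A     = {f, e, d, b}
  2. kA    = {f, g, e, d, h, b}
  3. cA    = {a, g, h}
  4. ckA   = {a}
  5. kcA   = {a, g, e, d, h, b}
  6. kckA  = {a, b}
  7. ckcA  = {f}
  8. ckckA = {f, g, e, d, h}
  9. kckcA = {f, d, h, b}
  10. ckckcA = {a, g, e}
  11. kckckcA = {a, g, e, b}
  12. ckckckcA = {f, d, h}
k, c of each give nothing new

12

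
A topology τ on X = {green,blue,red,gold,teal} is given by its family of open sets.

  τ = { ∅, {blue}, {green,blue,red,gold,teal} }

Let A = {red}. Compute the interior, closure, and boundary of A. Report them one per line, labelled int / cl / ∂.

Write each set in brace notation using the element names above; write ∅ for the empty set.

int(A) = ∅
cl(A)  = {green,red,gold,teal}
∂A     = {green,red,gold,teal}

open subsets of A: ∅; so int(A) = ∅
closure: X∖int(X∖A) = X∖{blue} = {green,red,gold,teal}
∂A = {green,red,gold,teal} minus ∅ = {green,red,gold,teal}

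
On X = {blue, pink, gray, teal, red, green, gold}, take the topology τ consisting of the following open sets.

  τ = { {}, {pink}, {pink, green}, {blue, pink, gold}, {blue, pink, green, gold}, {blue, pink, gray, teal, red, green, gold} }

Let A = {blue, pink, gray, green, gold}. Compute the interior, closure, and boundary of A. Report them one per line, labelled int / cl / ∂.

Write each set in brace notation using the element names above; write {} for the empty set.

open subsets of A: {}, {pink}, {pink, green}, {blue, pink, gold}, {blue, pink, green, gold}; so int(A) = {blue, pink, green, gold}
closure: X∖int(X∖A) = X∖{} = {blue, pink, gray, teal, red, green, gold}
∂A = {blue, pink, gray, teal, red, green, gold} minus {blue, pink, green, gold} = {gray, teal, red}

int(A) = {blue, pink, green, gold}
cl(A)  = {blue, pink, gray, teal, red, green, gold}
∂A     = {gray, teal, red}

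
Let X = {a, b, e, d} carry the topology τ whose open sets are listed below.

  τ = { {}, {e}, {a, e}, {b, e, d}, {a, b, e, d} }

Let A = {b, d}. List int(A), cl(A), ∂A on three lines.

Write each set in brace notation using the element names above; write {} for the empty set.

open subsets of A: {}; so int(A) = {}
closure: X∖int(X∖A) = X∖{a, e} = {b, d}
∂A = {b, d} minus {} = {b, d}

int(A) = {}
cl(A)  = {b, d}
∂A     = {b, d}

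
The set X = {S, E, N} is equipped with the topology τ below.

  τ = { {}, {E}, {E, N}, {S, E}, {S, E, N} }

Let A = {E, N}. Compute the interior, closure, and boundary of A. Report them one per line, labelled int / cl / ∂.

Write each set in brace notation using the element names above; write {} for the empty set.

open subsets of A: {}, {E}, {E, N}; so int(A) = {E, N}
closure: X∖int(X∖A) = X∖{} = {S, E, N}
∂A = {S, E, N} minus {E, N} = {S}

int(A) = {E, N}
cl(A)  = {S, E, N}
∂A     = {S}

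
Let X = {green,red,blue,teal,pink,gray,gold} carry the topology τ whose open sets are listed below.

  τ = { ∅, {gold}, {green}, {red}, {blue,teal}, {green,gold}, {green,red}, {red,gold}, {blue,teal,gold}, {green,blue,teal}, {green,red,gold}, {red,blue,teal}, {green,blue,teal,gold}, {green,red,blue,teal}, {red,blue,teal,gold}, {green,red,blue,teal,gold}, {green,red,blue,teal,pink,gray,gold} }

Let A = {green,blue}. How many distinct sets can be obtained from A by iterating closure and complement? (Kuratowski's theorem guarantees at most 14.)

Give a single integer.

10

X∖A={red,teal,pink,gray,gold}, int(X∖A)={red,gold}, hence cl(A)={green,blue,teal,pink,gray}
Orbit (k=closure, c=complement):
  1. A     = {green,blue}
  2. kA    = {green,blue,teal,pink,gray}
  3. cA    = {red,teal,pink,gray,gold}
  4. ckA   = {red,gold}
  5. kcA   = {red,blue,teal,pink,gray,gold}
  6. kckA  = {red,pink,gray,gold}
  7. ckcA  = {green}
  8. ckckA = {green,blue,teal}
  9. kckcA = {green,pink,gray}
  10. ckckcA = {red,blue,teal,gold}
(closed under both — stop)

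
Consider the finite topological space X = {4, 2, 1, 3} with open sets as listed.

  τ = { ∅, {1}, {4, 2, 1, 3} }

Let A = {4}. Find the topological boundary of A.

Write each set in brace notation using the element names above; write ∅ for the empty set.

{4, 2, 3}

interior: largest open inside A is ∅ (from ∅)
cl via duality: int({2, 1, 3}) = {1}, so X∖{1} = {4, 2, 3}
cl∖int = {4, 2, 3}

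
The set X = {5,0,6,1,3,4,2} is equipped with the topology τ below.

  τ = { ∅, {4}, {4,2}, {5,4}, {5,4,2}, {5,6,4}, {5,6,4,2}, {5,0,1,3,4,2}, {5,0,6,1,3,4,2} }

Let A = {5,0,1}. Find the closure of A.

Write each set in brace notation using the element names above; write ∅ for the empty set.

complement {6,3,4,2}; its interior {4,2}; cl(A) = X∖{4,2} = {5,0,6,1,3}

{5,0,6,1,3}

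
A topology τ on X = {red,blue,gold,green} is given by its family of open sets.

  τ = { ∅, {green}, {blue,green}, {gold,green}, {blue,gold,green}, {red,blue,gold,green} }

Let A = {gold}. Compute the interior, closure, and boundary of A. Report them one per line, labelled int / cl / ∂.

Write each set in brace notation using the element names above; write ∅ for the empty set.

int(A) = ∅
cl(A)  = {red,gold}
∂A     = {red,gold}

interior: largest open inside A is ∅ (from ∅)
cl via duality: int({red,blue,green}) = {blue,green}, so X∖{blue,green} = {red,gold}
cl∖int = {red,gold}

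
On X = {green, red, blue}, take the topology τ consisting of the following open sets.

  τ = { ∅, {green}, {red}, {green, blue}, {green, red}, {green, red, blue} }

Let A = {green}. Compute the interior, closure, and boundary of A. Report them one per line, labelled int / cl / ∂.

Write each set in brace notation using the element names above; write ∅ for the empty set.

interior: largest open inside A is {green} (from ∅, {green})
cl via duality: int({red, blue}) = {red}, so X∖{red} = {green, blue}
cl∖int = {blue}

int(A) = {green}
cl(A)  = {green, blue}
∂A     = {blue}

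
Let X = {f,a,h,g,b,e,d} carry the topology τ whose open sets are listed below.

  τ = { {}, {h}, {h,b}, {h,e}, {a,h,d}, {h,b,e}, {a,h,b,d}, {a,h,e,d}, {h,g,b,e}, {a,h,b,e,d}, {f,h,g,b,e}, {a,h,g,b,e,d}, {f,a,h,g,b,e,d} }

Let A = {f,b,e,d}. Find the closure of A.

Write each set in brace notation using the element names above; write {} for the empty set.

{f,a,g,b,e,d}

complement {a,h,g}; its interior {h}; cl(A) = X∖{h} = {f,a,g,b,e,d}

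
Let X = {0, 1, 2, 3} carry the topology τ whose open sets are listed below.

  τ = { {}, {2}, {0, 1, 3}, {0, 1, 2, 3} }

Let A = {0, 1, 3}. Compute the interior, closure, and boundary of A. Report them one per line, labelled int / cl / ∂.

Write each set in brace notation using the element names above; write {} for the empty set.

U open, U⊆A: {}, {0, 1, 3}. int(A) = ⋃ = {0, 1, 3}
X∖A={2}, int(X∖A)={2}, hence cl(A)={0, 1, 3}
∂A: remove int from cl → {}

int(A) = {0, 1, 3}
cl(A)  = {0, 1, 3}
∂A     = {}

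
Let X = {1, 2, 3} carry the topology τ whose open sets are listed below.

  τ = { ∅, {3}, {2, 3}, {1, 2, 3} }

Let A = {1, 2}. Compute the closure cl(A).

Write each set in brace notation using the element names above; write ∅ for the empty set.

X∖A={3}, int(X∖A)={3}, hence cl(A)={1, 2}

{1, 2}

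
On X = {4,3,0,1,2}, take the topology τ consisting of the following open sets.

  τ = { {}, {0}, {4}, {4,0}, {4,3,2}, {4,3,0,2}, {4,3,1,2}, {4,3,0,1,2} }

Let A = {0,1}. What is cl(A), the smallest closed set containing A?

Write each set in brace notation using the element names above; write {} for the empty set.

{0,1}

closure: X∖int(X∖A) = X∖{4,3,2} = {0,1}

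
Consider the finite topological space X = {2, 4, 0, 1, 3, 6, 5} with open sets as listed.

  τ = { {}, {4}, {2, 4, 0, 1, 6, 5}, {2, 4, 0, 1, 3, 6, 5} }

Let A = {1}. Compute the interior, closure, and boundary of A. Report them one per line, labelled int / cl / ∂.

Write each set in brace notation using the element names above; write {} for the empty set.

open subsets of A: {}; so int(A) = {}
closure: X∖int(X∖A) = X∖{4} = {2, 0, 1, 3, 6, 5}
∂A = {2, 0, 1, 3, 6, 5} minus {} = {2, 0, 1, 3, 6, 5}

int(A) = {}
cl(A)  = {2, 0, 1, 3, 6, 5}
∂A     = {2, 0, 1, 3, 6, 5}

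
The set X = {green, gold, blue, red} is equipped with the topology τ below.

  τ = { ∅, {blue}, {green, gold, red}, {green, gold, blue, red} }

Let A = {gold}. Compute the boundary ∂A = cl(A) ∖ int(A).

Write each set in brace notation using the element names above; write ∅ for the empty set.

open subsets of A: ∅; so int(A) = ∅
closure: X∖int(X∖A) = X∖{blue} = {green, gold, red}
∂A = {green, gold, red} minus ∅ = {green, gold, red}

{green, gold, red}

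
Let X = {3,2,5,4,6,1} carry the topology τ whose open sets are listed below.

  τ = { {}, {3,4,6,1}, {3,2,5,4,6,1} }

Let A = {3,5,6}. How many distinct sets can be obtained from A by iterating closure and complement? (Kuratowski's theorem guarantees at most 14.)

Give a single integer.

4

cl via duality: int({2,4,1}) = {}, so X∖{} = {3,2,5,4,6,1}
Write k for closure, c for complement:
  1. A     = {3,5,6}
  2. kA    = {3,2,5,4,6,1}
  3. cA    = {2,4,1}
  4. ckA   = {}
applying k or c yields no new set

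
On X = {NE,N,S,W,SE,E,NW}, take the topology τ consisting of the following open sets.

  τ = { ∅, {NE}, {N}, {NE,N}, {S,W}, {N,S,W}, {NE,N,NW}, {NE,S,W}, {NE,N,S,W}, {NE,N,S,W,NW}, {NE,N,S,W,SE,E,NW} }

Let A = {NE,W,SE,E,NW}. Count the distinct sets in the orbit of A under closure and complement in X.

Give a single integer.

cl via duality: int({N,S}) = {N}, so X∖{N} = {NE,S,W,SE,E,NW}
Write k for closure, c for complement:
  1. A     = {NE,W,SE,E,NW}
  2. kA    = {NE,S,W,SE,E,NW}
  3. cA    = {N,S}
  4. ckA   = {N}
  5. kcA   = {N,S,W,SE,E,NW}
  6. kckA  = {N,SE,E,NW}
  7. ckcA  = {NE}
  8. ckckA = {NE,S,W}
  9. kckcA = {NE,SE,E,NW}
  10. ckckcA = {N,S,W}
applying k or c yields no new set

10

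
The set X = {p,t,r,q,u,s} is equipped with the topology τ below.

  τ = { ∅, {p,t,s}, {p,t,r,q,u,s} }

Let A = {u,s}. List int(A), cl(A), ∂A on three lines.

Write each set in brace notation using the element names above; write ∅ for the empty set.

open subsets of A: ∅; so int(A) = ∅
closure: X∖int(X∖A) = X∖∅ = {p,t,r,q,u,s}
∂A = {p,t,r,q,u,s} minus ∅ = {p,t,r,q,u,s}

int(A) = ∅
cl(A)  = {p,t,r,q,u,s}
∂A     = {p,t,r,q,u,s}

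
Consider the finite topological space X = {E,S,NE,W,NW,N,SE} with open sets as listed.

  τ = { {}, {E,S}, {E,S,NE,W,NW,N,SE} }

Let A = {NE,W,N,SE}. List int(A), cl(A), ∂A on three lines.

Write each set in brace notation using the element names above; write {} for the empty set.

interior: largest open inside A is {} (from {})
cl via duality: int({E,S,NW}) = {E,S}, so X∖{E,S} = {NE,W,NW,N,SE}
cl∖int = {NE,W,NW,N,SE}

int(A) = {}
cl(A)  = {NE,W,NW,N,SE}
∂A     = {NE,W,NW,N,SE}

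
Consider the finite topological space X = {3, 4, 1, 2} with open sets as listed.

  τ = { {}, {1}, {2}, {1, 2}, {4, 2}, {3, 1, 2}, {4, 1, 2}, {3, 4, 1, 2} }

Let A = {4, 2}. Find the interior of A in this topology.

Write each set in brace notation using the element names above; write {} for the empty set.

U open, U⊆A: {}, {2}, {4, 2}. int(A) = ⋃ = {4, 2}

{4, 2}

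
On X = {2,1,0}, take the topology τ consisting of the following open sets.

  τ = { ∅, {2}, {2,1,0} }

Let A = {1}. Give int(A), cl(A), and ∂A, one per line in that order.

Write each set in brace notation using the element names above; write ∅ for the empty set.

U open, U⊆A: ∅. int(A) = ⋃ = ∅
X∖A={2,0}, int(X∖A)={2}, hence cl(A)={1,0}
∂A: remove int from cl → {1,0}

int(A) = ∅
cl(A)  = {1,0}
∂A     = {1,0}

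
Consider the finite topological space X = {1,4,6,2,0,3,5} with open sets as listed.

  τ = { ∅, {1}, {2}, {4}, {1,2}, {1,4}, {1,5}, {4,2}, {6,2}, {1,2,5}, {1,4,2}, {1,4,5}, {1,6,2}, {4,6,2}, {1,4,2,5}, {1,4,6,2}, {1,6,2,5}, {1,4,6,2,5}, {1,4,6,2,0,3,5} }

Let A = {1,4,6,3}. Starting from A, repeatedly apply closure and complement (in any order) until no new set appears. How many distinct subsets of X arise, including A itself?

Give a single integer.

10

X∖A={2,0,5}, int(X∖A)={2}, hence cl(A)={1,4,6,0,3,5}
Orbit (k=closure, c=complement):
  1. A     = {1,4,6,3}
  2. kA    = {1,4,6,0,3,5}
  3. cA    = {2,0,5}
  4. ckA   = {2}
  5. kcA   = {6,2,0,3,5}
  6. kckA  = {6,2,0,3}
  7. ckcA  = {1,4}
  8. ckckA = {1,4,5}
  9. kckcA = {1,4,0,3,5}
  10. ckckcA = {6,2}
(closed under both — stop)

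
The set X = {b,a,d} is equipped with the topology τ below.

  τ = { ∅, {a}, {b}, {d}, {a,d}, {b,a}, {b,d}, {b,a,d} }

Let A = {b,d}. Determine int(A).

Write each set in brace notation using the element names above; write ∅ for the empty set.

{b,d}

opens ⊆ A: ∅, {b}, {d}, {b,d}; union → int = {b,d}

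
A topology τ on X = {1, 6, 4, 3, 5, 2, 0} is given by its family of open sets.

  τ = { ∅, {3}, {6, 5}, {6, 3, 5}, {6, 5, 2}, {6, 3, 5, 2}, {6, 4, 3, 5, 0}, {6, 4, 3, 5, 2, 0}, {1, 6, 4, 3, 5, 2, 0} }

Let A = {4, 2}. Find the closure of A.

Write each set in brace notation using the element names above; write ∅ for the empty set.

{1, 4, 2, 0}

cl via duality: int({1, 6, 3, 5, 0}) = {6, 3, 5}, so X∖{6, 3, 5} = {1, 4, 2, 0}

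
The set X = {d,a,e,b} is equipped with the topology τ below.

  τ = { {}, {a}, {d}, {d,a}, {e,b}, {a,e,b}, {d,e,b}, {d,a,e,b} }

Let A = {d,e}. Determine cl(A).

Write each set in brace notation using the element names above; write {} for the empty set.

{d,e,b}

X∖A={a,b}, int(X∖A)={a}, hence cl(A)={d,e,b}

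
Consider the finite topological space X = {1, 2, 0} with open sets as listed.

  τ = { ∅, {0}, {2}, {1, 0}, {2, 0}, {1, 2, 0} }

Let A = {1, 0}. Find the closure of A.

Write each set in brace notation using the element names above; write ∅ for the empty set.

{1, 0}

cl via duality: int({2}) = {2}, so X∖{2} = {1, 0}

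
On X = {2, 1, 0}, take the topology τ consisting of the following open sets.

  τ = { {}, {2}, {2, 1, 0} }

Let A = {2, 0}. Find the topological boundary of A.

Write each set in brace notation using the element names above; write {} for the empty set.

U open, U⊆A: {}, {2}. int(A) = ⋃ = {2}
X∖A={1}, int(X∖A)={}, hence cl(A)={2, 1, 0}
∂A: remove int from cl → {1, 0}

{1, 0}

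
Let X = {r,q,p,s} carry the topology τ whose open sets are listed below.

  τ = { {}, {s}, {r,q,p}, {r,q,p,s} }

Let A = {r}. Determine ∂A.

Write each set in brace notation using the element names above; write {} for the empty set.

{r,q,p}

interior: largest open inside A is {} (from {})
cl via duality: int({q,p,s}) = {s}, so X∖{s} = {r,q,p}
cl∖int = {r,q,p}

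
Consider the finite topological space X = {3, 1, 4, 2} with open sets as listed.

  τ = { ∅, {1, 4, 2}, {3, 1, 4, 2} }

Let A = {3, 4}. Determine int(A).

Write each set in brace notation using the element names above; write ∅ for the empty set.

opens ⊆ A: ∅; union → int = ∅

∅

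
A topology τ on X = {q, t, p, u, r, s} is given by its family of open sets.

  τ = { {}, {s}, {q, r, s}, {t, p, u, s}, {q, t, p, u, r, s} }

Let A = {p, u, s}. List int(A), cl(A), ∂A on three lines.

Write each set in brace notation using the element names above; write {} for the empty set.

open subsets of A: {}, {s}; so int(A) = {s}
closure: X∖int(X∖A) = X∖{} = {q, t, p, u, r, s}
∂A = {q, t, p, u, r, s} minus {s} = {q, t, p, u, r}

int(A) = {s}
cl(A)  = {q, t, p, u, r, s}
∂A     = {q, t, p, u, r}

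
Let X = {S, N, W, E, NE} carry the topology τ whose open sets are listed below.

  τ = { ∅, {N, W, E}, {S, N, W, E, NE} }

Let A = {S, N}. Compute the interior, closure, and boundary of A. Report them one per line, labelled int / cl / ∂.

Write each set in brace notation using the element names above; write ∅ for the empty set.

int(A) = ∅
cl(A)  = {S, N, W, E, NE}
∂A     = {S, N, W, E, NE}

U open, U⊆A: ∅. int(A) = ⋃ = ∅
X∖A={W, E, NE}, int(X∖A)=∅, hence cl(A)={S, N, W, E, NE}
∂A: remove int from cl → {S, N, W, E, NE}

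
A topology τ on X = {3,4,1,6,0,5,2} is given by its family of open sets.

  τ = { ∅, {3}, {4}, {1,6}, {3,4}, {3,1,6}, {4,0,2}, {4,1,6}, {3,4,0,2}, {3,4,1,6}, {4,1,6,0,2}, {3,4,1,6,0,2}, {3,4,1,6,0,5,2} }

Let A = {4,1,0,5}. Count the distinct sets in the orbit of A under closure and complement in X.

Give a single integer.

12

cl via duality: int({3,6,2}) = {3}, so X∖{3} = {4,1,6,0,5,2}
Write k for closure, c for complement:
  1. A     = {4,1,0,5}
  2. kA    = {4,1,6,0,5,2}
  3. cA    = {3,6,2}
  4. ckA   = {3}
  5. kcA   = {3,1,6,0,5,2}
  6. kckA  = {3,5}
  7. ckcA  = {4}
  8. ckckA = {4,1,6,0,2}
  9. kckcA = {4,0,5,2}
  10. ckckcA = {3,1,6}
  11. kckckcA = {3,1,6,5}
  12. ckckckcA = {4,0,2}
applying k or c yields no new set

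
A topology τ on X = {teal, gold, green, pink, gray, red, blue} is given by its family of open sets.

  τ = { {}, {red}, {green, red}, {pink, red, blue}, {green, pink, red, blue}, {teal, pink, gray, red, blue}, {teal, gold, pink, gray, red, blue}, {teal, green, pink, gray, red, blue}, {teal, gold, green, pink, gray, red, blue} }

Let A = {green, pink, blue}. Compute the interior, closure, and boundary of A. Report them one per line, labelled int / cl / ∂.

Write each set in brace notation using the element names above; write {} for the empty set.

interior: largest open inside A is {} (from {})
cl via duality: int({teal, gold, gray, red}) = {red}, so X∖{red} = {teal, gold, green, pink, gray, blue}
cl∖int = {teal, gold, green, pink, gray, blue}

int(A) = {}
cl(A)  = {teal, gold, green, pink, gray, blue}
∂A     = {teal, gold, green, pink, gray, blue}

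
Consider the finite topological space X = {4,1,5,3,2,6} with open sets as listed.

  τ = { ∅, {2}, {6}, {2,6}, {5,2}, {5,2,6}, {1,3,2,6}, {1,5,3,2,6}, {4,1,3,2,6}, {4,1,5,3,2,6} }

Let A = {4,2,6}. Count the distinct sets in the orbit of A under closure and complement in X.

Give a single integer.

cl via duality: int({1,5,3}) = ∅, so X∖∅ = {4,1,5,3,2,6}
Write k for closure, c for complement:
  1. A     = {4,2,6}
  2. kA    = {4,1,5,3,2,6}
  3. cA    = {1,5,3}
  4. ckA   = ∅
  5. kcA   = {4,1,5,3}
  6. ckcA  = {2,6}
applying k or c yields no new set

6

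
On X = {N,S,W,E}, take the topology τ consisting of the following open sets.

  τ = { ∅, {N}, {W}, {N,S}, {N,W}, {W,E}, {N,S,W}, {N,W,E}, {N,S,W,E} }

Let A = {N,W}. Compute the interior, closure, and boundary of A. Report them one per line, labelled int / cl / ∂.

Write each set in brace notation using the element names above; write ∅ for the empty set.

int(A) = {N,W}
cl(A)  = {N,S,W,E}
∂A     = {S,E}

interior: largest open inside A is {N,W} (from ∅, {N}, {W}, {N,W})
cl via duality: int({S,E}) = ∅, so X∖∅ = {N,S,W,E}
cl∖int = {S,E}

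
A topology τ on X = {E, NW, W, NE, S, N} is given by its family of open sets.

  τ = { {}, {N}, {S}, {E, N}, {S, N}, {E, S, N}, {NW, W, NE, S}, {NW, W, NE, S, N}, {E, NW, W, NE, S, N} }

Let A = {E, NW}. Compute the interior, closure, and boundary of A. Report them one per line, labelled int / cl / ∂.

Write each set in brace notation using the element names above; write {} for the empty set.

int(A) = {}
cl(A)  = {E, NW, W, NE}
∂A     = {E, NW, W, NE}

U open, U⊆A: {}. int(A) = ⋃ = {}
X∖A={W, NE, S, N}, int(X∖A)={S, N}, hence cl(A)={E, NW, W, NE}
∂A: remove int from cl → {E, NW, W, NE}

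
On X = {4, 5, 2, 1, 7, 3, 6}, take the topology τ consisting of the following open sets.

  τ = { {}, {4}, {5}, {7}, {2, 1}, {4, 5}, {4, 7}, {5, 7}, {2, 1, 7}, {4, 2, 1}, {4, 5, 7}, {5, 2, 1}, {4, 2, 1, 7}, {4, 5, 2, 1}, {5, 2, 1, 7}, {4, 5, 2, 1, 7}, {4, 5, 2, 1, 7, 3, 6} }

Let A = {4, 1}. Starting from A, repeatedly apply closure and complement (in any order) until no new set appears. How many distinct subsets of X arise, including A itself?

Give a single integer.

closure: X∖int(X∖A) = X∖{5, 7} = {4, 2, 1, 3, 6}
Let k=closure and c=complement:
  1. A     = {4, 1}
  2. kA    = {4, 2, 1, 3, 6}
  3. cA    = {5, 2, 7, 3, 6}
  4. ckA   = {5, 7}
  5. kcA   = {5, 2, 1, 7, 3, 6}
  6. kckA  = {5, 7, 3, 6}
  7. ckcA  = {4}
  8. ckckA = {4, 2, 1}
  9. kckcA = {4, 3, 6}
  10. ckckcA = {5, 2, 1, 7}
— saturated at 10

10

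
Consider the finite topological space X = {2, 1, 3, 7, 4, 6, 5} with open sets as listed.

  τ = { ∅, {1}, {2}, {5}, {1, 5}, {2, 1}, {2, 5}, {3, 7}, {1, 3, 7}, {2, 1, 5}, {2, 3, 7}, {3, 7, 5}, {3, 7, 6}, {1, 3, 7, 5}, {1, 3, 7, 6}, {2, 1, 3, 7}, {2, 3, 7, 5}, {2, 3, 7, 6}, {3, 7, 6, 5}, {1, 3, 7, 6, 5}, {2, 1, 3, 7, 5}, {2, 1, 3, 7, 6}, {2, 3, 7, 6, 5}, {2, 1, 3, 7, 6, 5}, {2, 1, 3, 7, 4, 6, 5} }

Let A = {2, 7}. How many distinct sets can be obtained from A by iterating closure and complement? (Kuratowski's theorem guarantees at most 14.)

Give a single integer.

10

closure: X∖int(X∖A) = X∖{1, 5} = {2, 3, 7, 4, 6}
Let k=closure and c=complement:
  1. A     = {2, 7}
  2. kA    = {2, 3, 7, 4, 6}
  3. cA    = {1, 3, 4, 6, 5}
  4. ckA   = {1, 5}
  5. kcA   = {1, 3, 7, 4, 6, 5}
  6. kckA  = {1, 4, 5}
  7. ckcA  = {2}
  8. ckckA = {2, 3, 7, 6}
  9. kckcA = {2, 4}
  10. ckckcA = {1, 3, 7, 6, 5}
— saturated at 10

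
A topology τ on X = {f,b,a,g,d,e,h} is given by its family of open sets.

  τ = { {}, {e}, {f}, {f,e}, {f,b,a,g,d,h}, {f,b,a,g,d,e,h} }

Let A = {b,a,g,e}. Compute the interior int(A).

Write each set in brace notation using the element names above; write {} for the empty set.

{e}

U open, U⊆A: {}, {e}. int(A) = ⋃ = {e}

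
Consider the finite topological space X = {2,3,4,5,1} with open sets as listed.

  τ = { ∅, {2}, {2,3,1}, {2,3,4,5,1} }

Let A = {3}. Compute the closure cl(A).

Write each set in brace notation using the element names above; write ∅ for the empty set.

cl via duality: int({2,4,5,1}) = {2}, so X∖{2} = {3,4,5,1}

{3,4,5,1}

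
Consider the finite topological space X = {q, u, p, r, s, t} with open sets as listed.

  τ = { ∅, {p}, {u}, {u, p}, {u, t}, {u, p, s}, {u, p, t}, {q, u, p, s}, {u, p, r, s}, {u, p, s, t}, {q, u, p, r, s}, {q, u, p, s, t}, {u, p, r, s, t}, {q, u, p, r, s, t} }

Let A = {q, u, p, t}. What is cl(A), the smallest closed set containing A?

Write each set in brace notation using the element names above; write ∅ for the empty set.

closure: X∖int(X∖A) = X∖∅ = {q, u, p, r, s, t}

{q, u, p, r, s, t}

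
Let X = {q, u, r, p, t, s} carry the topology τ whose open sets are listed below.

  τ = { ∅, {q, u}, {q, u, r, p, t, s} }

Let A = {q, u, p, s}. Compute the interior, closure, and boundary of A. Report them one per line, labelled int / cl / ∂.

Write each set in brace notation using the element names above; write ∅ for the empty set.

int(A) = {q, u}
cl(A)  = {q, u, r, p, t, s}
∂A     = {r, p, t, s}

interior: largest open inside A is {q, u} (from ∅, {q, u})
cl via duality: int({r, t}) = ∅, so X∖∅ = {q, u, r, p, t, s}
cl∖int = {r, p, t, s}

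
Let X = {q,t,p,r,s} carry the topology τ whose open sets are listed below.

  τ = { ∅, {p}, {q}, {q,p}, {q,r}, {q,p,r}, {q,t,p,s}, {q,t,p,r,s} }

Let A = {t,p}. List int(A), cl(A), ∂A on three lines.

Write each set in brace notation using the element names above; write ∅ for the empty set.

int(A) = {p}
cl(A)  = {t,p,s}
∂A     = {t,s}

U open, U⊆A: ∅, {p}. int(A) = ⋃ = {p}
X∖A={q,r,s}, int(X∖A)={q,r}, hence cl(A)={t,p,s}
∂A: remove int from cl → {t,s}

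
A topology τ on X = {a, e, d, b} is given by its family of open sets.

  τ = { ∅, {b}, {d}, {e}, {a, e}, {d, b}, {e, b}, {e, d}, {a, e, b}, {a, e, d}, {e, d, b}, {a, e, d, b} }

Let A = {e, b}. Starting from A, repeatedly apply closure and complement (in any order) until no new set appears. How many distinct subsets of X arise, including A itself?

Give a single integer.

X∖A={a, d}, int(X∖A)={d}, hence cl(A)={a, e, b}
Orbit (k=closure, c=complement):
  1. A     = {e, b}
  2. kA    = {a, e, b}
  3. cA    = {a, d}
  4. ckA   = {d}
(closed under both — stop)

4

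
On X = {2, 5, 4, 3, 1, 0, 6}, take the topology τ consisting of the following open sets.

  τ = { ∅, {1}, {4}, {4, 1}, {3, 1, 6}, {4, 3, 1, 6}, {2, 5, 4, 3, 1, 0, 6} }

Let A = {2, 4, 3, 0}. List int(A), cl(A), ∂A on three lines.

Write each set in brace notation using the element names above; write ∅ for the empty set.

open subsets of A: ∅, {4}; so int(A) = {4}
closure: X∖int(X∖A) = X∖{1} = {2, 5, 4, 3, 0, 6}
∂A = {2, 5, 4, 3, 0, 6} minus {4} = {2, 5, 3, 0, 6}

int(A) = {4}
cl(A)  = {2, 5, 4, 3, 0, 6}
∂A     = {2, 5, 3, 0, 6}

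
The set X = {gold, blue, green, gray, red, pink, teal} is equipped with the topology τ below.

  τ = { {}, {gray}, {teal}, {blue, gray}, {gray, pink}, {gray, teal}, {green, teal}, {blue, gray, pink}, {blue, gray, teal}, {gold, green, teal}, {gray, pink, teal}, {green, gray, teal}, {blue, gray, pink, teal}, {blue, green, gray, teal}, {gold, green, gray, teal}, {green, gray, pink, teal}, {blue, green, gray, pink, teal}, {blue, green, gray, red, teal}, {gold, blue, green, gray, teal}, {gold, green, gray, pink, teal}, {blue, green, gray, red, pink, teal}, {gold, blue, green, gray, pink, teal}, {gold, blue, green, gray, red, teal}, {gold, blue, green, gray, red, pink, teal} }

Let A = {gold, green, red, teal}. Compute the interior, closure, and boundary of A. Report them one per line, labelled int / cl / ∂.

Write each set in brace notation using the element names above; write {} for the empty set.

opens ⊆ A: {}, {teal}, {green, teal}, {gold, green, teal}; union → int = {gold, green, teal}
complement {blue, gray, pink}; its interior {blue, gray, pink}; cl(A) = X∖{blue, gray, pink} = {gold, green, red, teal}
boundary = {gold, green, red, teal} ∖ {gold, green, teal} = {red}

int(A) = {gold, green, teal}
cl(A)  = {gold, green, red, teal}
∂A     = {red}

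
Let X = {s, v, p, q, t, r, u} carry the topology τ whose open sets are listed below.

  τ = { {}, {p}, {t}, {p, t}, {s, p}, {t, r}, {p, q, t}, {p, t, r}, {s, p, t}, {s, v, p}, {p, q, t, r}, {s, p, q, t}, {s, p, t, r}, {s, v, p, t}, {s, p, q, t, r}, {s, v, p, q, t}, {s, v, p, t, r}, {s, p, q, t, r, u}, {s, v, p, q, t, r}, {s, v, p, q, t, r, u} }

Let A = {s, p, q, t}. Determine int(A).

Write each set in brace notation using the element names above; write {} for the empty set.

interior: largest open inside A is {s, p, q, t} (from {}, {t}, {p}, {s, p}, {p, t}, {s, p, t}, {p, q, t}, {s, p, q, t})

{s, p, q, t}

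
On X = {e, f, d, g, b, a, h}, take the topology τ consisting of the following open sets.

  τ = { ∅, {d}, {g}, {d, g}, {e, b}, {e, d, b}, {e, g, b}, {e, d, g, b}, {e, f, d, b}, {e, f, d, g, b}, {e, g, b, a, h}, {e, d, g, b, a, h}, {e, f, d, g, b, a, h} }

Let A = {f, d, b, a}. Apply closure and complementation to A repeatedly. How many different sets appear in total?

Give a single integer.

10

X∖A={e, g, h}, int(X∖A)={g}, hence cl(A)={e, f, d, b, a, h}
Orbit (k=closure, c=complement):
  1. A     = {f, d, b, a}
  2. kA    = {e, f, d, b, a, h}
  3. cA    = {e, g, h}
  4. ckA   = {g}
  5. kcA   = {e, f, g, b, a, h}
  6. kckA  = {g, a, h}
  7. ckcA  = {d}
  8. ckckA = {e, f, d, b}
  9. kckcA = {f, d}
  10. ckckcA = {e, g, b, a, h}
(closed under both — stop)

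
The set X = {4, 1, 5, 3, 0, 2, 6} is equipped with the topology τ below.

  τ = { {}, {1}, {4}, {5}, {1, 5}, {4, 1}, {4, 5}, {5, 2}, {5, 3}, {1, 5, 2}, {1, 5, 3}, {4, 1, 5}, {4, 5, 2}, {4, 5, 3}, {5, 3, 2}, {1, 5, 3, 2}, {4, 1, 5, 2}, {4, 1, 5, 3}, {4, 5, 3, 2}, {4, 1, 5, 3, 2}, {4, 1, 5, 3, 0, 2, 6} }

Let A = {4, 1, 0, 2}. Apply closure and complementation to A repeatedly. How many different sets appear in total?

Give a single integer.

complement {5, 3, 6}; its interior {5, 3}; cl(A) = X∖{5, 3} = {4, 1, 0, 2, 6}
With k = closure, c = complement:
  1. A     = {4, 1, 0, 2}
  2. kA    = {4, 1, 0, 2, 6}
  3. cA    = {5, 3, 6}
  4. ckA   = {5, 3}
  5. kcA   = {5, 3, 0, 2, 6}
  6. ckcA  = {4, 1}
  7. kckcA = {4, 1, 0, 6}
  8. ckckcA = {5, 3, 2}
k, c of each give nothing new

8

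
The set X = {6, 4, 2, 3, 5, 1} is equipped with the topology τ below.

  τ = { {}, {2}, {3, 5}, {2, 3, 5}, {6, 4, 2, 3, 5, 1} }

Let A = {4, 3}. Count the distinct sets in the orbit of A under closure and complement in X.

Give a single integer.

8

cl via duality: int({6, 2, 5, 1}) = {2}, so X∖{2} = {6, 4, 3, 5, 1}
Write k for closure, c for complement:
  1. A     = {4, 3}
  2. kA    = {6, 4, 3, 5, 1}
  3. cA    = {6, 2, 5, 1}
  4. ckA   = {2}
  5. kcA   = {6, 4, 2, 3, 5, 1}
  6. kckA  = {6, 4, 2, 1}
  7. ckcA  = {}
  8. ckckA = {3, 5}
applying k or c yields no new set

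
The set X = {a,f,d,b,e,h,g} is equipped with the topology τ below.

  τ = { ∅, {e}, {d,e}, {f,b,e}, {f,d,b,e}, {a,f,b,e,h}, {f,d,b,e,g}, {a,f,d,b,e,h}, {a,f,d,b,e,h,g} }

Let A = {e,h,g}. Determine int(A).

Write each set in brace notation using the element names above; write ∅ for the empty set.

interior: largest open inside A is {e} (from ∅, {e})

{e}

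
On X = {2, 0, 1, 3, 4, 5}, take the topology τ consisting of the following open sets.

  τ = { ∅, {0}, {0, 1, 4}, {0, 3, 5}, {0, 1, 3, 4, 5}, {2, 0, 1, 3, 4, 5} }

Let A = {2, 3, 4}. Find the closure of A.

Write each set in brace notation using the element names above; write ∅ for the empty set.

{2, 1, 3, 4, 5}

cl via duality: int({0, 1, 5}) = {0}, so X∖{0} = {2, 1, 3, 4, 5}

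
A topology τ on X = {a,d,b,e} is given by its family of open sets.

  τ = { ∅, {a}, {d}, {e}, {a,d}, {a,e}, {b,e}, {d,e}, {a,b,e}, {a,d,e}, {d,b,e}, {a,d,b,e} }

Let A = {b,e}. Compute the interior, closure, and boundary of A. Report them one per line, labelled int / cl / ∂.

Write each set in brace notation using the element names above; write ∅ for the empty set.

opens ⊆ A: ∅, {e}, {b,e}; union → int = {b,e}
complement {a,d}; its interior {a,d}; cl(A) = X∖{a,d} = {b,e}
boundary = {b,e} ∖ {b,e} = ∅

int(A) = {b,e}
cl(A)  = {b,e}
∂A     = ∅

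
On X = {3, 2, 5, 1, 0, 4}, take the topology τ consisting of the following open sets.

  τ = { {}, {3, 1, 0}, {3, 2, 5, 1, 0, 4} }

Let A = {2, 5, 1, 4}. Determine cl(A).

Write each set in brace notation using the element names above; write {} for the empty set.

X∖A={3, 0}, int(X∖A)={}, hence cl(A)={3, 2, 5, 1, 0, 4}

{3, 2, 5, 1, 0, 4}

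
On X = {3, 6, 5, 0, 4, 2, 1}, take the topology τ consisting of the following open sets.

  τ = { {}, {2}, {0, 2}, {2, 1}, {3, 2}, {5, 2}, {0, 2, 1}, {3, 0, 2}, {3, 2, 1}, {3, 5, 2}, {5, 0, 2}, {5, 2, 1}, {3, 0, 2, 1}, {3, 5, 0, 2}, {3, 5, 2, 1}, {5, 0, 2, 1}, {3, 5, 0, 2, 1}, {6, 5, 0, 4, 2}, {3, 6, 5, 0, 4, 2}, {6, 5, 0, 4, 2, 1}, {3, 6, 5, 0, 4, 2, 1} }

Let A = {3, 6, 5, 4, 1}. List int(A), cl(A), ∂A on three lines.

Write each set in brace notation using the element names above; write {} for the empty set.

int(A) = {}
cl(A)  = {3, 6, 5, 4, 1}
∂A     = {3, 6, 5, 4, 1}

open subsets of A: {}; so int(A) = {}
closure: X∖int(X∖A) = X∖{0, 2} = {3, 6, 5, 4, 1}
∂A = {3, 6, 5, 4, 1} minus {} = {3, 6, 5, 4, 1}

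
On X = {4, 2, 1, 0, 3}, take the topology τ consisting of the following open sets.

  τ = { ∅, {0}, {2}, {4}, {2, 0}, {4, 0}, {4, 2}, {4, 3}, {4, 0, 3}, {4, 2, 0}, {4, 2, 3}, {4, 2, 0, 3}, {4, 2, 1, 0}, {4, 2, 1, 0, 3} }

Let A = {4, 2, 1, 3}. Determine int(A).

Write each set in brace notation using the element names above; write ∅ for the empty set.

{4, 2, 3}

interior: largest open inside A is {4, 2, 3} (from ∅, {4}, {2}, {4, 3}, {4, 2}, {4, 2, 3})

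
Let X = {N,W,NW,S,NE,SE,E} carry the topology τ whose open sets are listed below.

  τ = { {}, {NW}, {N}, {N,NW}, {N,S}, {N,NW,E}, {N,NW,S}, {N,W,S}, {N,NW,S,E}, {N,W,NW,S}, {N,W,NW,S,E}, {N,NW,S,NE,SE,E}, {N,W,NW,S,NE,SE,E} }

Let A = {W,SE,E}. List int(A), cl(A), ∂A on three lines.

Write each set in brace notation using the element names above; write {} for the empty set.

int(A) = {}
cl(A)  = {W,NE,SE,E}
∂A     = {W,NE,SE,E}

U open, U⊆A: {}. int(A) = ⋃ = {}
X∖A={N,NW,S,NE}, int(X∖A)={N,NW,S}, hence cl(A)={W,NE,SE,E}
∂A: remove int from cl → {W,NE,SE,E}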